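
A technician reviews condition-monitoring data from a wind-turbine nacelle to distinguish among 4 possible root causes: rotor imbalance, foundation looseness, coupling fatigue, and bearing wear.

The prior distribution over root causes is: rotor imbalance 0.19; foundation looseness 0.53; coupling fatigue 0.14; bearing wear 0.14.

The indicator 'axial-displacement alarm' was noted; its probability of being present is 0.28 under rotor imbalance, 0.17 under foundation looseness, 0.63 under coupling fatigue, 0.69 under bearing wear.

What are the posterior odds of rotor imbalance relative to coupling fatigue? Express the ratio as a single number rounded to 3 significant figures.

Posterior odds equal prior odds times the likelihood ratio; only the two competing hypotheses matter.
  rotor imbalance: 0.19 × 0.28 = 0.0532
  coupling fatigue: 0.14 × 0.63 = 0.0882
Posterior odds = 0.0532 / 0.0882 ≈ 0.603.

0.603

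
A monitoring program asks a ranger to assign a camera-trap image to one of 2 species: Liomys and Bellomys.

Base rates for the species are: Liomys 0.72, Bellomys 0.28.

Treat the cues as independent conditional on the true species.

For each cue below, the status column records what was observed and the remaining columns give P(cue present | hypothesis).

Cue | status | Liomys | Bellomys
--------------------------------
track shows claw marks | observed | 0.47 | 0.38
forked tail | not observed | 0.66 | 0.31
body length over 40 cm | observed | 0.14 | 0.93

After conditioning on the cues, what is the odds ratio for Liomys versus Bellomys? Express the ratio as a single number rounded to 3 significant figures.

0.236

Unnormalized posterior weight (prior times the cue likelihoods) for each of the two hypotheses (using 1 − P(present | H) for each absent cue):
  Liomys: 0.72 × 0.47 × (1 − 0.66) × 0.14 = 0.016108
  Bellomys: 0.28 × 0.38 × (1 − 0.31) × 0.93 = 0.068277
Odds(Liomys : Bellomys) = 0.016108 / 0.068277 ≈ 0.236.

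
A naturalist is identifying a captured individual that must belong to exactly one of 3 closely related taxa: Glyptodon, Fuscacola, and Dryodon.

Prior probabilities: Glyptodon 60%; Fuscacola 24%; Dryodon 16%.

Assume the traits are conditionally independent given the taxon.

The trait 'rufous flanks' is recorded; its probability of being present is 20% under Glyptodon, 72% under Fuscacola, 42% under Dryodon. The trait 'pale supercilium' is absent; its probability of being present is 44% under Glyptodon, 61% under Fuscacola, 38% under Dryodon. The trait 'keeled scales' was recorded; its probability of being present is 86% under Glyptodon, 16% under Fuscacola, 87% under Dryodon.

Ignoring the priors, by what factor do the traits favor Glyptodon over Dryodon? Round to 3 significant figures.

The Bayes factor is the ratio of the joint likelihoods of the trait pattern under the two hypotheses (using 1 − P(present | H) for each absent trait).
  Glyptodon: 0.20 × (1 − 0.44) × 0.86 = 0.09632
  Dryodon: 0.42 × (1 − 0.38) × 0.87 = 0.22655
Bayes factor = 0.09632 / 0.22655 ≈ 0.425

0.425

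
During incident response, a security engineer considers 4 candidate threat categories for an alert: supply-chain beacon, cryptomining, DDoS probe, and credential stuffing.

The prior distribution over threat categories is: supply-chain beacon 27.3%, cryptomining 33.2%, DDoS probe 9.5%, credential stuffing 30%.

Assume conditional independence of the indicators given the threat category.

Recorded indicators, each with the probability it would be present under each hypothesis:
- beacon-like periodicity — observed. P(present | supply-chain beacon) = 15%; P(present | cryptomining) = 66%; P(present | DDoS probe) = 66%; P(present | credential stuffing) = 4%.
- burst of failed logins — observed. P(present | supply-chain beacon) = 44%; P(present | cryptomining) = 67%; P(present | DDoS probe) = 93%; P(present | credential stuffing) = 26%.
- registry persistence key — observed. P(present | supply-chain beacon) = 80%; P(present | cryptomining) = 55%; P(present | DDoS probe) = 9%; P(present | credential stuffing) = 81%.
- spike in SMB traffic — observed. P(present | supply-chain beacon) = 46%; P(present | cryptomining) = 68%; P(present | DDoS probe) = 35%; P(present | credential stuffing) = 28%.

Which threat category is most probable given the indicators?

By Bayes' rule with conditional independence, the unnormalized weight for each hypothesis is prior × ∏ likelihoods:
  supply-chain beacon: 0.273 × 0.15 × 0.44 × 0.80 × 0.46 = 0.0066306
  cryptomining: 0.332 × 0.66 × 0.67 × 0.55 × 0.68 = 0.054907
  DDoS probe: 0.095 × 0.66 × 0.93 × 0.09 × 0.35 = 0.0018368
  credential stuffing: 0.300 × 0.04 × 0.26 × 0.81 × 0.28 = 0.00070762
The unnormalized weights sum to 0.064082.
P(supply-chain beacon | evidence) ≈ 0.0066306 / 0.064082 ≈ 0.103
P(cryptomining | evidence) ≈ 0.054907 / 0.064082 ≈ 0.857
P(DDoS probe | evidence) ≈ 0.0018368 / 0.064082 ≈ 0.029
P(credential stuffing | evidence) ≈ 0.00070762 / 0.064082 ≈ 0.011
The largest is 0.857, so cryptomining is most probable.

cryptomining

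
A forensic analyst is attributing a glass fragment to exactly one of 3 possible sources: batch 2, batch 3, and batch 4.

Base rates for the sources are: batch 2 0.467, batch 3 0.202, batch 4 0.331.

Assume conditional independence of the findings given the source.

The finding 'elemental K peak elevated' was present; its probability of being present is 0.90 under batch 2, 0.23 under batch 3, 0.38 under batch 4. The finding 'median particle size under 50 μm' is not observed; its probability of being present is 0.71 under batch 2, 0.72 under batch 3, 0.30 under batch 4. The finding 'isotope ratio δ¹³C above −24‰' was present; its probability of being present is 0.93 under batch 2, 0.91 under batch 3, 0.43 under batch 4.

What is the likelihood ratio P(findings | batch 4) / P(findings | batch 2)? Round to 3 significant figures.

0.471

Take the product of per-finding likelihoods under each hypothesis (using 1 − P(present | H) for each absent finding), then divide.
  batch 4: 0.38 × (1 − 0.30) × 0.43 = 0.11438
  batch 2: 0.90 × (1 − 0.71) × 0.93 = 0.24273
Bayes factor = 0.11438 / 0.24273 ≈ 0.471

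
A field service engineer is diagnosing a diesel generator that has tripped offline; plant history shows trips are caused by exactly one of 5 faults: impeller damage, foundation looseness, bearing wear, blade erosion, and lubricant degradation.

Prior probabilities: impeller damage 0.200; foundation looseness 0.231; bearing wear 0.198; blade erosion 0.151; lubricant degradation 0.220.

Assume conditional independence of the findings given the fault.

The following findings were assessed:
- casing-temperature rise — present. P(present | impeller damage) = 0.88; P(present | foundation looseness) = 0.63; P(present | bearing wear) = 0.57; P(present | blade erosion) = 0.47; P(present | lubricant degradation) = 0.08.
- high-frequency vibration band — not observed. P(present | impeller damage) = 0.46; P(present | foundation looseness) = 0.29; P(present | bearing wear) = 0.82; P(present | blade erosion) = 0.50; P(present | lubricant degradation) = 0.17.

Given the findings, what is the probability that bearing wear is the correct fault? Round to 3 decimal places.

0.076

Multiply each prior by the joint likelihood of the evidence pattern (using 1 − P(present | H) for each absent finding):
  impeller damage: 0.200 × 0.88 × (1 − 0.46) = 0.09504
  foundation looseness: 0.231 × 0.63 × (1 − 0.29) = 0.10333
  bearing wear: 0.198 × 0.57 × (1 − 0.82) = 0.020315
  blade erosion: 0.151 × 0.47 × (1 − 0.50) = 0.035485
  lubricant degradation: 0.220 × 0.08 × (1 − 0.17) = 0.014608
Normalizing constant Z = 0.09504 + 0.10333 + 0.020315 + 0.035485 + 0.014608 = 0.26877.
P(bearing wear | evidence) = 0.020315 / 0.26877 ≈ 0.076.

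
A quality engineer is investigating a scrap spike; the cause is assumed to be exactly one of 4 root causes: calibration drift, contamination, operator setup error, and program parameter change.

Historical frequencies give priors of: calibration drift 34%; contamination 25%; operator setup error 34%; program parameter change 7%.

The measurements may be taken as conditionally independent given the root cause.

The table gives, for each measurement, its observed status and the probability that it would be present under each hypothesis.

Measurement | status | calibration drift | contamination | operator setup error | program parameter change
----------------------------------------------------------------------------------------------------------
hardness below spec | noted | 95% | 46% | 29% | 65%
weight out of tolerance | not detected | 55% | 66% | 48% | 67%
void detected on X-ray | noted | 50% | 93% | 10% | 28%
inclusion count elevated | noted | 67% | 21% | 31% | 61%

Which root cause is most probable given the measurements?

calibration drift

For each hypothesis, the unnormalized posterior weight is prior × product of the measurement likelihoods (using 1 − P(present | H) for each absent measurement):
  calibration drift: 0.34 × 0.95 × (1 − 0.55) × 0.50 × 0.67 = 0.048692
  contamination: 0.25 × 0.46 × (1 − 0.66) × 0.93 × 0.21 = 0.0076362
  operator setup error: 0.34 × 0.29 × (1 − 0.48) × 0.10 × 0.31 = 0.0015894
  program parameter change: 0.07 × 0.65 × (1 − 0.67) × 0.28 × 0.61 = 0.0025646
Marginal likelihood of the evidence = 0.060482.
P(calibration drift | evidence) ≈ 0.048692 / 0.060482 ≈ 0.805
P(contamination | evidence) ≈ 0.0076362 / 0.060482 ≈ 0.126
P(operator setup error | evidence) ≈ 0.0015894 / 0.060482 ≈ 0.026
P(program parameter change | evidence) ≈ 0.0025646 / 0.060482 ≈ 0.042
The largest is 0.805, so calibration drift is most probable.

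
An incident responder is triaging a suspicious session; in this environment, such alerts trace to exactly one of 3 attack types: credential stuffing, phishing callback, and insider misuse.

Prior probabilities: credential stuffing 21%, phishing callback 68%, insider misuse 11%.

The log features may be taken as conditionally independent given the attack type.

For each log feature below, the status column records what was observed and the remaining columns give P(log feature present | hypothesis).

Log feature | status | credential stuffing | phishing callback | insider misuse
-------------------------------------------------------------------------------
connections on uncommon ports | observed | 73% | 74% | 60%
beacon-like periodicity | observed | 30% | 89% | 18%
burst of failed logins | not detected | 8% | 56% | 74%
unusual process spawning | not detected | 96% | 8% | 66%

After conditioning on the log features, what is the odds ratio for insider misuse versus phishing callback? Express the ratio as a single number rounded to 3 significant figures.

0.00579

Posterior odds equal prior odds times the likelihood ratio; only the two competing hypotheses matter (using 1 − P(present | H) for each absent log feature).
  insider misuse: 0.11 × 0.60 × 0.18 × (1 − 0.74) × (1 − 0.66) = 0.0010502
  phishing callback: 0.68 × 0.74 × 0.89 × (1 − 0.56) × (1 − 0.08) = 0.18129
Posterior odds = 0.0010502 / 0.18129 ≈ 0.00579.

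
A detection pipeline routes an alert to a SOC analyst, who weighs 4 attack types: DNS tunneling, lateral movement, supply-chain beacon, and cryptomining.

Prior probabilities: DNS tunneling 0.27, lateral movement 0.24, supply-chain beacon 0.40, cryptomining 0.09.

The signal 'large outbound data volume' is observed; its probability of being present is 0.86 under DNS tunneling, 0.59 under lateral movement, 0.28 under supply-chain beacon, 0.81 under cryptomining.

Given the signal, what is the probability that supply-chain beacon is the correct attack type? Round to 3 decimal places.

0.200

For each hypothesis, the unnormalized posterior weight is prior × likelihood:
  DNS tunneling: 0.27 × 0.86 = 0.2322
  lateral movement: 0.24 × 0.59 = 0.1416
  supply-chain beacon: 0.40 × 0.28 = 0.112
  cryptomining: 0.09 × 0.81 = 0.0729
Marginal likelihood of the evidence = 0.5587.
P(supply-chain beacon | evidence) = 0.112 / 0.5587 ≈ 0.200.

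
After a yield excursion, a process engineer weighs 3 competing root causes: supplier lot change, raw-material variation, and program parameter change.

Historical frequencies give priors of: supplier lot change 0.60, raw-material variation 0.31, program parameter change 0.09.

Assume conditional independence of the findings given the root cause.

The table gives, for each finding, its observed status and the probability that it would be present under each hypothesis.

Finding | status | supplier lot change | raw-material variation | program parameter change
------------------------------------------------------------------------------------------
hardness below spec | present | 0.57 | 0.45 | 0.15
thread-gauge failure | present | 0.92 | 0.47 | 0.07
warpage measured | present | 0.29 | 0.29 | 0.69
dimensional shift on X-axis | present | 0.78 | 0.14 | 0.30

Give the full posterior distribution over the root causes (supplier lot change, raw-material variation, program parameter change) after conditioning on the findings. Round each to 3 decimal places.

0.961, 0.036, 0.003

By Bayes' rule with conditional independence, the unnormalized weight for each hypothesis is prior × ∏ likelihoods:
  supplier lot change: 0.60 × 0.57 × 0.92 × 0.29 × 0.78 = 0.071172
  raw-material variation: 0.31 × 0.45 × 0.47 × 0.29 × 0.14 = 0.0026619
  program parameter change: 0.09 × 0.15 × 0.07 × 0.69 × 0.30 = 0.00019562
Normalizing constant Z = 0.071172 + 0.0026619 + 0.00019562 = 0.074029.
P(supplier lot change | evidence) = 0.071172 / 0.074029 ≈ 0.961
P(raw-material variation | evidence) = 0.0026619 / 0.074029 ≈ 0.036
P(program parameter change | evidence) = 0.00019562 / 0.074029 ≈ 0.003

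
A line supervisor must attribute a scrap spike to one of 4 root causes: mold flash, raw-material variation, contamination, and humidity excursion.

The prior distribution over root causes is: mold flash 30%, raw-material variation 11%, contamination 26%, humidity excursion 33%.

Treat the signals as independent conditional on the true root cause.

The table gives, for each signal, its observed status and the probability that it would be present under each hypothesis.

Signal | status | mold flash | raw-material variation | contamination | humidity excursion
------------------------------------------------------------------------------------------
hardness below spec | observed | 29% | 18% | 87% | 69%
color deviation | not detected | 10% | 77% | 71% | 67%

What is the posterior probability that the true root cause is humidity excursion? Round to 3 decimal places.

Multiply each prior by the joint likelihood of the signal pattern (using 1 − P(present | H) for each absent signal):
  mold flash: 0.30 × 0.29 × (1 − 0.10) = 0.0783
  raw-material variation: 0.11 × 0.18 × (1 − 0.77) = 0.004554
  contamination: 0.26 × 0.87 × (1 − 0.71) = 0.065598
  humidity excursion: 0.33 × 0.69 × (1 − 0.67) = 0.075141
Normalizing constant Z = 0.0783 + 0.004554 + 0.065598 + 0.075141 = 0.22359.
P(humidity excursion | evidence) = 0.075141 / 0.22359 ≈ 0.336.

0.336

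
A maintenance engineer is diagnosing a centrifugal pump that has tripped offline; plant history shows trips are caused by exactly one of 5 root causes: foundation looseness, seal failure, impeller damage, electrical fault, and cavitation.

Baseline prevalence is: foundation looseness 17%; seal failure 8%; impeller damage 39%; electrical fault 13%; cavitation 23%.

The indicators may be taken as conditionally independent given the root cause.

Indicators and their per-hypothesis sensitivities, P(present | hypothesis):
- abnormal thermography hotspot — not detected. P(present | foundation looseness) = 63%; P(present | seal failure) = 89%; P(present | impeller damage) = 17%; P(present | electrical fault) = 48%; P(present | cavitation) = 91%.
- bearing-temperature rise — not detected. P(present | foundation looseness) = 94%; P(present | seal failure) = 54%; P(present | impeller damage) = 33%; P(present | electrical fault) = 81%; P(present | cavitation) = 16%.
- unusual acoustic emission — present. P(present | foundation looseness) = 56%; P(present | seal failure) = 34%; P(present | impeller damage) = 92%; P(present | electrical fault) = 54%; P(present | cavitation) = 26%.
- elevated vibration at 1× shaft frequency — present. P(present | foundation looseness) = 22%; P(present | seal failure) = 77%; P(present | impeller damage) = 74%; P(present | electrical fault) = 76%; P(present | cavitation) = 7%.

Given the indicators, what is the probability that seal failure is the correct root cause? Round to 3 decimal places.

0.007

By Bayes' rule with conditional independence, the unnormalized weight for each hypothesis is prior × ∏ likelihoods (using 1 − P(present | H) for each absent indicator):
  foundation looseness: 0.17 × (1 − 0.63) × (1 − 0.94) × 0.56 × 0.22 = 0.00046496
  seal failure: 0.08 × (1 − 0.89) × (1 − 0.54) × 0.34 × 0.77 = 0.0010598
  impeller damage: 0.39 × (1 − 0.17) × (1 − 0.33) × 0.92 × 0.74 = 0.14765
  electrical fault: 0.13 × (1 − 0.48) × (1 − 0.81) × 0.54 × 0.76 = 0.0052712
  cavitation: 0.23 × (1 − 0.91) × (1 − 0.16) × 0.26 × 0.07 = 0.00031646
Normalizing constant Z = 0.00046496 + 0.0010598 + 0.14765 + 0.0052712 + 0.00031646 = 0.15476.
P(seal failure | evidence) = 0.0010598 / 0.15476 ≈ 0.007.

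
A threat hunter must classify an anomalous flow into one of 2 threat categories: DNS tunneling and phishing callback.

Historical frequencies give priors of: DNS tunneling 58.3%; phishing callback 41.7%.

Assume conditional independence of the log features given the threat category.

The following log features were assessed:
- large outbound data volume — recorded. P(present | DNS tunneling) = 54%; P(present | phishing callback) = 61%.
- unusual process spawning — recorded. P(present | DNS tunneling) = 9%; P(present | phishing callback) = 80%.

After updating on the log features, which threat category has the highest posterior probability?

For each hypothesis, the unnormalized posterior weight is prior × product of the log feature likelihoods:
  DNS tunneling: 0.583 × 0.54 × 0.09 = 0.028334
  phishing callback: 0.417 × 0.61 × 0.80 = 0.2035
Marginal likelihood of the evidence = 0.23183.
P(DNS tunneling | evidence) ≈ 0.028334 / 0.23183 ≈ 0.122
P(phishing callback | evidence) ≈ 0.2035 / 0.23183 ≈ 0.878
The largest is 0.878, so phishing callback is most probable.

phishing callback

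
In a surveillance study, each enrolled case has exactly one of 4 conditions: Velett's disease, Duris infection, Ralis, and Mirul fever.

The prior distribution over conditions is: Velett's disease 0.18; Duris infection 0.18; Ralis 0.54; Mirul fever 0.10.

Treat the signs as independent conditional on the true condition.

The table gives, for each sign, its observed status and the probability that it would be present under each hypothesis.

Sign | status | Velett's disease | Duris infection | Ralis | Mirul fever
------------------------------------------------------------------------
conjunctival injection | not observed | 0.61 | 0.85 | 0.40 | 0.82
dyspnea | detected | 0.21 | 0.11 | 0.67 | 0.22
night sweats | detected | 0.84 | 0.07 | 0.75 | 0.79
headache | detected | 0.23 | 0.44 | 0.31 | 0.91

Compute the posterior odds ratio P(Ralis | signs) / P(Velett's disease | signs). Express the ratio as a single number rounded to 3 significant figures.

The normalizing constant cancels in an odds ratio, so compute prior × likelihood for the two hypotheses only (using 1 − P(present | H) for each absent sign):
  Ralis: 0.54 × (1 − 0.40) × 0.67 × 0.75 × 0.31 = 0.050471
  Velett's disease: 0.18 × (1 − 0.61) × 0.21 × 0.84 × 0.23 = 0.0028482
Posterior odds = 0.050471 / 0.0028482 ≈ 17.7.

17.7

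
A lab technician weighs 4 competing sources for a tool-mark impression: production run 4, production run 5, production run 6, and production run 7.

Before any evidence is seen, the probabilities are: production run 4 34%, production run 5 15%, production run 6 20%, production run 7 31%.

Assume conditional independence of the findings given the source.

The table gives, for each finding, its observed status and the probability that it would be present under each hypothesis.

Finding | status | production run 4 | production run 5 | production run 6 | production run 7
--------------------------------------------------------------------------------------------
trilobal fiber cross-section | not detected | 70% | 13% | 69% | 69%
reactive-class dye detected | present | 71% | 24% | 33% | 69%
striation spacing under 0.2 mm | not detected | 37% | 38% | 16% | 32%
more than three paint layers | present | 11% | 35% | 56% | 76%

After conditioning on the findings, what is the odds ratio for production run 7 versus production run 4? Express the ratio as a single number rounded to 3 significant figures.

6.83

Posterior odds equal prior odds times the likelihood ratio; only the two competing hypotheses matter (using 1 − P(present | H) for each absent finding).
  production run 7: 0.31 × (1 − 0.69) × 0.69 × (1 − 0.32) × 0.76 = 0.034268
  production run 4: 0.34 × (1 − 0.70) × 0.71 × (1 − 0.37) × 0.11 = 0.0050187
Odds(production run 7 : production run 4) = 0.034268 / 0.0050187 ≈ 6.83.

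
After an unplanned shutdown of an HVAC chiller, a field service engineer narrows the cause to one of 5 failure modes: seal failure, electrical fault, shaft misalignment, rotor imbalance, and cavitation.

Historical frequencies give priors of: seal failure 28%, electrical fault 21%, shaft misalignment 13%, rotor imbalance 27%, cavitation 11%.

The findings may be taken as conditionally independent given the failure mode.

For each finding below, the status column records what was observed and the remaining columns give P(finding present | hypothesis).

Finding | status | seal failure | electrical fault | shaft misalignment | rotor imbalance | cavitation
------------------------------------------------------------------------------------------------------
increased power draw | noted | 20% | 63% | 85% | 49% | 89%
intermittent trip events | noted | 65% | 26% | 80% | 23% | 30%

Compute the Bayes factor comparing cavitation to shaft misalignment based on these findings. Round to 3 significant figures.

0.393

Take the product of per-finding likelihoods under each hypothesis, then divide.
  cavitation: 0.89 × 0.30 = 0.267
  shaft misalignment: 0.85 × 0.80 = 0.68
Bayes factor = 0.267 / 0.68 ≈ 0.393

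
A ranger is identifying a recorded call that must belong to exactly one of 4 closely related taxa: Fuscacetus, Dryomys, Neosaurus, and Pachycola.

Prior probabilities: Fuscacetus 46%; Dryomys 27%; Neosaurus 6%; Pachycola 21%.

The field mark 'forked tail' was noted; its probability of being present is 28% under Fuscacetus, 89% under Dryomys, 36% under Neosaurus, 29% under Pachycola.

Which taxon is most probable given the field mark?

Dryomys

By Bayes' rule, the unnormalized weight for each hypothesis is prior × likelihood:
  Fuscacetus: 0.46 × 0.28 = 0.1288
  Dryomys: 0.27 × 0.89 = 0.2403
  Neosaurus: 0.06 × 0.36 = 0.0216
  Pachycola: 0.21 × 0.29 = 0.0609
Normalizing constant Z = 0.1288 + 0.2403 + 0.0216 + 0.0609 = 0.4516.
P(Fuscacetus | evidence) ≈ 0.1288 / 0.4516 ≈ 0.285
P(Dryomys | evidence) ≈ 0.2403 / 0.4516 ≈ 0.532
P(Neosaurus | evidence) ≈ 0.0216 / 0.4516 ≈ 0.048
P(Pachycola | evidence) ≈ 0.0609 / 0.4516 ≈ 0.135
The largest is 0.532, so Dryomys is most probable.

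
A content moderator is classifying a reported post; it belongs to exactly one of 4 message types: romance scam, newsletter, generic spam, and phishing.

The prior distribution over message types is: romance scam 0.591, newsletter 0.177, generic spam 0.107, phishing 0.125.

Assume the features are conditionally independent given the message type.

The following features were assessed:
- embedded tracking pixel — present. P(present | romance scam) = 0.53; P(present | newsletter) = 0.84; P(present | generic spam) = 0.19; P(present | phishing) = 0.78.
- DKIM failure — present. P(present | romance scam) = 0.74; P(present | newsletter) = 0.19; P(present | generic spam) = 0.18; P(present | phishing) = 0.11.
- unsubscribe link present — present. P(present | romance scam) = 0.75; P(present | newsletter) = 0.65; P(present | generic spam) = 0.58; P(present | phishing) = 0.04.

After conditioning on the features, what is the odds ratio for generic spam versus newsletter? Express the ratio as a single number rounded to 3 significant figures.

0.116

Unnormalized posterior weight (prior times the feature likelihoods) for each of the two hypotheses:
  generic spam: 0.107 × 0.19 × 0.18 × 0.58 = 0.0021225
  newsletter: 0.177 × 0.84 × 0.19 × 0.65 = 0.018362
Posterior odds = 0.0021225 / 0.018362 ≈ 0.116.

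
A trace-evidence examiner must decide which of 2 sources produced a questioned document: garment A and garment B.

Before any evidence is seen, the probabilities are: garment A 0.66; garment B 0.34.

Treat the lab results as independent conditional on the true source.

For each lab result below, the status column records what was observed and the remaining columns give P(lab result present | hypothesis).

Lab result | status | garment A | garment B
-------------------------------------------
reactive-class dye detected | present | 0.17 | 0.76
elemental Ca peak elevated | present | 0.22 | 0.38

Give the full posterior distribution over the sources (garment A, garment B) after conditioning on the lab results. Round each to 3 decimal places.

0.201, 0.799

Multiply each prior by the joint likelihood of the lab result pattern:
  garment A: 0.66 × 0.17 × 0.22 = 0.024684
  garment B: 0.34 × 0.76 × 0.38 = 0.098192
Normalizing constant Z = 0.024684 + 0.098192 = 0.12288.
P(garment A | evidence) = 0.024684 / 0.12288 ≈ 0.201
P(garment B | evidence) = 0.098192 / 0.12288 ≈ 0.799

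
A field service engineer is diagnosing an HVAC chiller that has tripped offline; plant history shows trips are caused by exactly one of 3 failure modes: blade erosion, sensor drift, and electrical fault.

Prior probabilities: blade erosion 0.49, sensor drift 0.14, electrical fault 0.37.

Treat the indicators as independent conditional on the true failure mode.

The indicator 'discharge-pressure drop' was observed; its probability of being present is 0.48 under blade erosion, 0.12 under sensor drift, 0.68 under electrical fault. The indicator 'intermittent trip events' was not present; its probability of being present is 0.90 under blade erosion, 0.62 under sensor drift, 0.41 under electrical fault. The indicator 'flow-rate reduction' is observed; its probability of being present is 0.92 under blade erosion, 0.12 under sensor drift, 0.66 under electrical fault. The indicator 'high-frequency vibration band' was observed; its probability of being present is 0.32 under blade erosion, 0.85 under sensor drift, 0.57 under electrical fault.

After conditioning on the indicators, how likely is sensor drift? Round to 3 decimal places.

0.010

For each hypothesis, the unnormalized posterior weight is prior × product of the indicator likelihoods (using 1 − P(present | H) for each absent indicator):
  blade erosion: 0.49 × 0.48 × (1 − 0.90) × 0.92 × 0.32 = 0.0069243
  sensor drift: 0.14 × 0.12 × (1 − 0.62) × 0.12 × 0.85 = 0.00065117
  electrical fault: 0.37 × 0.68 × (1 − 0.41) × 0.66 × 0.57 = 0.055845
Normalizing constant Z = 0.0069243 + 0.00065117 + 0.055845 = 0.06342.
P(sensor drift | evidence) = 0.00065117 / 0.06342 ≈ 0.010.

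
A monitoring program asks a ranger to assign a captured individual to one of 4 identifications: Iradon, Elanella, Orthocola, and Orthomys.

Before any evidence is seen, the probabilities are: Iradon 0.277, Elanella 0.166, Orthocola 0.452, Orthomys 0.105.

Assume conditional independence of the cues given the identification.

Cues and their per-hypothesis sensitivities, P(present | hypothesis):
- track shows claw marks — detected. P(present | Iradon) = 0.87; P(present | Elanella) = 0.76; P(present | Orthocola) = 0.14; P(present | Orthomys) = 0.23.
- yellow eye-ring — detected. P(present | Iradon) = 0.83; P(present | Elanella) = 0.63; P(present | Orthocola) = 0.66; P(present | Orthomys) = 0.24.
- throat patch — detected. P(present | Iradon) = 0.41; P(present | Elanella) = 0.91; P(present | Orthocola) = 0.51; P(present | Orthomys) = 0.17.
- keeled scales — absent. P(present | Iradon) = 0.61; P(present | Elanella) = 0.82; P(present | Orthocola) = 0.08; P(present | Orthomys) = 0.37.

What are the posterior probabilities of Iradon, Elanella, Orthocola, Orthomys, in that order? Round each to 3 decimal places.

0.490, 0.200, 0.300, 0.010

Multiply each prior by the joint likelihood of the cue pattern (using 1 − P(present | H) for each absent cue):
  Iradon: 0.277 × 0.87 × 0.83 × 0.41 × (1 − 0.61) = 0.031983
  Elanella: 0.166 × 0.76 × 0.63 × 0.91 × (1 − 0.82) = 0.013019
  Orthocola: 0.452 × 0.14 × 0.66 × 0.51 × (1 − 0.08) = 0.019596
  Orthomys: 0.105 × 0.23 × 0.24 × 0.17 × (1 − 0.37) = 0.00062075
Marginal likelihood of the evidence = 0.065219.
P(Iradon | evidence) = 0.031983 / 0.065219 ≈ 0.490
P(Elanella | evidence) = 0.013019 / 0.065219 ≈ 0.200
P(Orthocola | evidence) = 0.019596 / 0.065219 ≈ 0.300
P(Orthomys | evidence) = 0.00062075 / 0.065219 ≈ 0.010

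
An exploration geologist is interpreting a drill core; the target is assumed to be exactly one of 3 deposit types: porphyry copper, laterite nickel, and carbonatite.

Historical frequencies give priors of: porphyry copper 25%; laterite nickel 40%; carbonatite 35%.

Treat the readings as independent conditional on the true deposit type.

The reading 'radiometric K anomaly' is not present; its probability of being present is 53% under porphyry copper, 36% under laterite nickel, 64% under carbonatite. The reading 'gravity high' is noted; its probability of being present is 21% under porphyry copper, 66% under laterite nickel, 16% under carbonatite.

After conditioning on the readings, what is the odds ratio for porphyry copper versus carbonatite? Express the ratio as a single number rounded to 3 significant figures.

The normalizing constant cancels in an odds ratio, so compute prior × likelihood for the two hypotheses only (using 1 − P(present | H) for each absent reading):
  porphyry copper: 0.25 × (1 − 0.53) × 0.21 = 0.024675
  carbonatite: 0.35 × (1 − 0.64) × 0.16 = 0.02016
Odds(porphyry copper : carbonatite) = 0.024675 / 0.02016 ≈ 1.22.

1.22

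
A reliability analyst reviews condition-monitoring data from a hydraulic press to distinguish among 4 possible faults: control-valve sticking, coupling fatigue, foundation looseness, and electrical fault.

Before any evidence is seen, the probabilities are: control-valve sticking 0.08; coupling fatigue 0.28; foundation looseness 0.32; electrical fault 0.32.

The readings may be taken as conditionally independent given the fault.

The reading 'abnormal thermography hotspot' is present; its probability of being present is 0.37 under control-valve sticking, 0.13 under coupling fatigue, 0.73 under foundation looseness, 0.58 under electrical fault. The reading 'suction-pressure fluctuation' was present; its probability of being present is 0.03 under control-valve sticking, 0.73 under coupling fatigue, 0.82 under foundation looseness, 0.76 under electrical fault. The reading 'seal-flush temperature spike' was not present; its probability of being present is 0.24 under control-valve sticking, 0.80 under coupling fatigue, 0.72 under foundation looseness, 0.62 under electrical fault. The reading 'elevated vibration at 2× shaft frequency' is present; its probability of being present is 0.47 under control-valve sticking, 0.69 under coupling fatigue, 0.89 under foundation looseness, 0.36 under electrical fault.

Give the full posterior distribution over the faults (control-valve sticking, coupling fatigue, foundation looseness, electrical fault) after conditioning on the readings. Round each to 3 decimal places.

For each hypothesis, the unnormalized posterior weight is prior × product of the reading likelihoods (using 1 − P(present | H) for each absent reading):
  control-valve sticking: 0.08 × 0.37 × 0.03 × (1 − 0.24) × 0.47 = 0.00031719
  coupling fatigue: 0.28 × 0.13 × 0.73 × (1 − 0.80) × 0.69 = 0.0036669
  foundation looseness: 0.32 × 0.73 × 0.82 × (1 − 0.72) × 0.89 = 0.047735
  electrical fault: 0.32 × 0.58 × 0.76 × (1 − 0.62) × 0.36 = 0.019296
Marginal likelihood of the evidence = 0.071015.
P(control-valve sticking | evidence) = 0.00031719 / 0.071015 ≈ 0.004
P(coupling fatigue | evidence) = 0.0036669 / 0.071015 ≈ 0.052
P(foundation looseness | evidence) = 0.047735 / 0.071015 ≈ 0.672
P(electrical fault | evidence) = 0.019296 / 0.071015 ≈ 0.272

0.004, 0.052, 0.672, 0.272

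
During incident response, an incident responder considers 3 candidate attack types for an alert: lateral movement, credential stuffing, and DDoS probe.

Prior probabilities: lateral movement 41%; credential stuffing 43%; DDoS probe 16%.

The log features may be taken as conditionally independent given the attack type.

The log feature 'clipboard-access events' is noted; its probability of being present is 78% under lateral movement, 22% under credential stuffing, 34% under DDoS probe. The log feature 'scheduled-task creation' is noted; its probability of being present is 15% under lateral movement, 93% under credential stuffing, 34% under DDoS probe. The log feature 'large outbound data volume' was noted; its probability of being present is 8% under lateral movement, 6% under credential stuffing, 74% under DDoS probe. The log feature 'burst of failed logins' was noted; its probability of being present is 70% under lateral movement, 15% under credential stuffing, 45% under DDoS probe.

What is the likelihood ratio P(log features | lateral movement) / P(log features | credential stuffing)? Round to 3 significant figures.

3.56

The Bayes factor is the ratio of the joint likelihoods of the log feature pattern under the two hypotheses.
  lateral movement: 0.78 × 0.15 × 0.08 × 0.70 = 0.006552
  credential stuffing: 0.22 × 0.93 × 0.06 × 0.15 = 0.0018414
Bayes factor = 0.006552 / 0.0018414 ≈ 3.56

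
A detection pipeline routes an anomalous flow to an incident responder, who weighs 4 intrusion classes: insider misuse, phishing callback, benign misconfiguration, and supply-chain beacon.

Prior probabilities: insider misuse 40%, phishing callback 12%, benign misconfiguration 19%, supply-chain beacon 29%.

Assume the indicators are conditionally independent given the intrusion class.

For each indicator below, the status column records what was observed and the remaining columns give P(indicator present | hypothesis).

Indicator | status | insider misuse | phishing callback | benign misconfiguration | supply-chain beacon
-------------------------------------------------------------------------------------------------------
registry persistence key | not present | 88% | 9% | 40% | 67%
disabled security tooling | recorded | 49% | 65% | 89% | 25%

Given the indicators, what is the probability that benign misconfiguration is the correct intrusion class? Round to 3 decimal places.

By Bayes' rule with conditional independence, the unnormalized weight for each hypothesis is prior × ∏ likelihoods (using 1 − P(present | H) for each absent indicator):
  insider misuse: 0.40 × (1 − 0.88) × 0.49 = 0.02352
  phishing callback: 0.12 × (1 − 0.09) × 0.65 = 0.07098
  benign misconfiguration: 0.19 × (1 − 0.40) × 0.89 = 0.10146
  supply-chain beacon: 0.29 × (1 − 0.67) × 0.25 = 0.023925
The unnormalized weights sum to 0.21988.
P(benign misconfiguration | evidence) = 0.10146 / 0.21988 ≈ 0.461.

0.461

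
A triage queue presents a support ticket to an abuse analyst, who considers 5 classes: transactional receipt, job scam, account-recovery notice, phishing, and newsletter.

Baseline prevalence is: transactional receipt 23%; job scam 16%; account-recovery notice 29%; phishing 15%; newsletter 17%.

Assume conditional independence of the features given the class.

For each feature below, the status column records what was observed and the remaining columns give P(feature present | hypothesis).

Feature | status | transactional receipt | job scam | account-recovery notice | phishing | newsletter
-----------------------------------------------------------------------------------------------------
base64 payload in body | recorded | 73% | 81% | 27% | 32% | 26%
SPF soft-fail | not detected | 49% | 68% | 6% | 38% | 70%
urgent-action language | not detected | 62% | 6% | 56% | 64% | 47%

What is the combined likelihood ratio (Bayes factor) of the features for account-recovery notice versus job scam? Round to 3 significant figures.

The Bayes factor is the ratio of the joint likelihoods of the feature pattern under the two hypotheses (using 1 − P(present | H) for each absent feature).
  account-recovery notice: 0.27 × (1 − 0.06) × (1 − 0.56) = 0.11167
  job scam: 0.81 × (1 − 0.68) × (1 − 0.06) = 0.24365
Bayes factor = 0.11167 / 0.24365 ≈ 0.458

0.458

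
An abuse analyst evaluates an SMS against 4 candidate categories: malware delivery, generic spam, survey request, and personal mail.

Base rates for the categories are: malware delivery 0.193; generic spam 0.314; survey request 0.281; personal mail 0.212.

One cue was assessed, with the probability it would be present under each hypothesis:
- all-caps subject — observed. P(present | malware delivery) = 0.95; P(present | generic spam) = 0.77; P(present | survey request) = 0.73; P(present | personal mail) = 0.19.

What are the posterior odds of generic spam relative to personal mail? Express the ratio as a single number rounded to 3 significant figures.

Unnormalized posterior weight (prior times the cue likelihood) for each of the two hypotheses:
  generic spam: 0.314 × 0.77 = 0.24178
  personal mail: 0.212 × 0.19 = 0.04028
Posterior odds = 0.24178 / 0.04028 ≈ 6.00.

6.00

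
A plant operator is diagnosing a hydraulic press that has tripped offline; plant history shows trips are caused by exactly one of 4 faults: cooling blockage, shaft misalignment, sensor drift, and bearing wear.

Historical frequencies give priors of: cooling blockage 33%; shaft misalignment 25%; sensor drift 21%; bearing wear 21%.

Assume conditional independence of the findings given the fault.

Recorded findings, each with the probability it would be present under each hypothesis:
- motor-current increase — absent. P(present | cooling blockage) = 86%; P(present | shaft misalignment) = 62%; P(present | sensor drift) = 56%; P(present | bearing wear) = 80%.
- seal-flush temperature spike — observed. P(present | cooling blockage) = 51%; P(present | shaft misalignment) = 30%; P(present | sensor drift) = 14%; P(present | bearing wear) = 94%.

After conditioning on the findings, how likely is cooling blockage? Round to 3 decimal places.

0.226

By Bayes' rule with conditional independence, the unnormalized weight for each hypothesis is prior × ∏ likelihoods (using 1 − P(present | H) for each absent finding):
  cooling blockage: 0.33 × (1 − 0.86) × 0.51 = 0.023562
  shaft misalignment: 0.25 × (1 − 0.62) × 0.30 = 0.0285
  sensor drift: 0.21 × (1 − 0.56) × 0.14 = 0.012936
  bearing wear: 0.21 × (1 − 0.80) × 0.94 = 0.03948
Normalizing constant Z = 0.023562 + 0.0285 + 0.012936 + 0.03948 = 0.10448.
P(cooling blockage | evidence) = 0.023562 / 0.10448 ≈ 0.226.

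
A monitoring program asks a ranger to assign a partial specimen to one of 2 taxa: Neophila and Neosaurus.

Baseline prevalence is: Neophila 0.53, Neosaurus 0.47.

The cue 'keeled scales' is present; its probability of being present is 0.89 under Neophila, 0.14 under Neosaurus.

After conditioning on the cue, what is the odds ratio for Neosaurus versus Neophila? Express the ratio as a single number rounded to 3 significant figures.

Posterior odds equal prior odds times the likelihood ratio; only the two competing hypotheses matter.
  Neosaurus: 0.47 × 0.14 = 0.0658
  Neophila: 0.53 × 0.89 = 0.4717
Odds(Neosaurus : Neophila) = 0.0658 / 0.4717 ≈ 0.139.

0.139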